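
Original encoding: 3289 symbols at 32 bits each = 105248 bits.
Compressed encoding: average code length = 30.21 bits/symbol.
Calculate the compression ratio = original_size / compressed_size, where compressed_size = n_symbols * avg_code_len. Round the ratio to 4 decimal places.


original_size = n_symbols * orig_bits = 3289 * 32 = 105248 bits
compressed_size = n_symbols * avg_code_len = 3289 * 30.21 = 99360.69 bits
ratio = original_size / compressed_size = 105248 / 99360.69 = 1.0593

Compression ratio = 1.0593


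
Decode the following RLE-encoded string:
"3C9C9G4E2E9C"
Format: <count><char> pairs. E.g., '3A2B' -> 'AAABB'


Expanding each <count><char> pair:
  3C -> 'CCC'
  9C -> 'CCCCCCCCC'
  9G -> 'GGGGGGGGG'
  4E -> 'EEEE'
  2E -> 'EE'
  9C -> 'CCCCCCCCC'

Decoded = CCCCCCCCCCCCGGGGGGGGGEEEEEECCCCCCCCC


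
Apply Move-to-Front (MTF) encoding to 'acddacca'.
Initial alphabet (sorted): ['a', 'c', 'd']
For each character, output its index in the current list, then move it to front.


MTF encoding:
'a': index 0 in ['a', 'c', 'd'] -> ['a', 'c', 'd']
'c': index 1 in ['a', 'c', 'd'] -> ['c', 'a', 'd']
'd': index 2 in ['c', 'a', 'd'] -> ['d', 'c', 'a']
'd': index 0 in ['d', 'c', 'a'] -> ['d', 'c', 'a']
'a': index 2 in ['d', 'c', 'a'] -> ['a', 'd', 'c']
'c': index 2 in ['a', 'd', 'c'] -> ['c', 'a', 'd']
'c': index 0 in ['c', 'a', 'd'] -> ['c', 'a', 'd']
'a': index 1 in ['c', 'a', 'd'] -> ['a', 'c', 'd']


Output: [0, 1, 2, 0, 2, 2, 0, 1]


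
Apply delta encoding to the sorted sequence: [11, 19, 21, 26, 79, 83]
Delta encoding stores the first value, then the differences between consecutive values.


First value: 11
Deltas:
  19 - 11 = 8
  21 - 19 = 2
  26 - 21 = 5
  79 - 26 = 53
  83 - 79 = 4


Delta encoded: [11, 8, 2, 5, 53, 4]


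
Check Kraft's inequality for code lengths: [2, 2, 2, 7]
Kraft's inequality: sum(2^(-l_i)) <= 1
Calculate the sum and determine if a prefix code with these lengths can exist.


Sum = 2^(-2) + 2^(-2) + 2^(-2) + 2^(-7)
    = 0.25 + 0.25 + 0.25 + 0.0078125
    = 97/128 = 0.7578125
Since 0.7578125 <= 1, Kraft's inequality IS satisfied.
A prefix code with these lengths CAN exist.

Kraft sum = 0.7578125. Satisfied.


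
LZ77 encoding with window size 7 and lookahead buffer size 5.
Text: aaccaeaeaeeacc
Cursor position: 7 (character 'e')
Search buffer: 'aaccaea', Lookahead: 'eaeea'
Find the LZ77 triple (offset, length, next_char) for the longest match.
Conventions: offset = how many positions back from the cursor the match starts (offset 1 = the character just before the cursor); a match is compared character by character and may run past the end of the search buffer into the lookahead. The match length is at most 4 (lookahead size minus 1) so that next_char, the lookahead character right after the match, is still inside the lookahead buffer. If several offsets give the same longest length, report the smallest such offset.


Try each offset into the search buffer:
  offset=1 (pos 6, char 'a'): match length 0
  offset=2 (pos 5, char 'e'): match length 3
  offset=3 (pos 4, char 'a'): match length 0
  offset=4 (pos 3, char 'c'): match length 0
  offset=5 (pos 2, char 'c'): match length 0
  offset=6 (pos 1, char 'a'): match length 0
  offset=7 (pos 0, char 'a'): match length 0
Longest match has length 3 at offset 2.
next_char = character at position 7 + 3 = 10 -> 'e'

Best match: offset=2, length=3 (matching 'eae' starting at position 5)
LZ77 triple: (2, 3, 'e')


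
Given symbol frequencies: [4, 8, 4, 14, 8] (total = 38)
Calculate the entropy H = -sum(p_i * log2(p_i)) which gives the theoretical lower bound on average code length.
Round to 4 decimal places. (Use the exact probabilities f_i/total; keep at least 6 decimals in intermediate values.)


Per-symbol terms -p_i * log2(p_i) with p_i = f_i/38:
  p = 4/38 = 0.105263: log2(p) = -3.247928, -p*log2(p) = 0.341887
  p = 8/38 = 0.210526: log2(p) = -2.247928, -p*log2(p) = 0.473248
  p = 4/38 = 0.105263: log2(p) = -3.247928, -p*log2(p) = 0.341887
  p = 14/38 = 0.368421: log2(p) = -1.440573, -p*log2(p) = 0.530737
  p = 8/38 = 0.210526: log2(p) = -2.247928, -p*log2(p) = 0.473248
H = 0.341887 + 0.473248 + 0.341887 + 0.530737 + 0.473248 = 2.161007

H = 2.161 bits/symbol


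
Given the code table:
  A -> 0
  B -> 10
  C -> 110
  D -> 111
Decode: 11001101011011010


Decoding:
110 -> C
0 -> A
110 -> C
10 -> B
110 -> C
110 -> C
10 -> B


Result: CACBCCB


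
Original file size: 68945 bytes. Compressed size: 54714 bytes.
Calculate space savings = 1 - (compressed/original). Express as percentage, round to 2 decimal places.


ratio = compressed/original = 54714/68945 = 0.793589
savings = 1 - ratio = 1 - 0.793589 = 0.206411
as a percentage: 0.206411 * 100 = 20.64%

Space savings = 1 - 54714/68945 = 20.64%


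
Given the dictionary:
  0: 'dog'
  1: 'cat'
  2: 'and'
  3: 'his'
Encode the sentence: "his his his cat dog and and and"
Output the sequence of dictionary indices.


Look up each word in the dictionary:
  'his' -> 3
  'his' -> 3
  'his' -> 3
  'cat' -> 1
  'dog' -> 0
  'and' -> 2
  'and' -> 2
  'and' -> 2

Encoded: [3, 3, 3, 1, 0, 2, 2, 2]


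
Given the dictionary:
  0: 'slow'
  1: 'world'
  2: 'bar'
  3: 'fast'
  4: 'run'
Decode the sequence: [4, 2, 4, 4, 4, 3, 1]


Look up each index in the dictionary:
  4 -> 'run'
  2 -> 'bar'
  4 -> 'run'
  4 -> 'run'
  4 -> 'run'
  3 -> 'fast'
  1 -> 'world'

Decoded: "run bar run run run fast world"


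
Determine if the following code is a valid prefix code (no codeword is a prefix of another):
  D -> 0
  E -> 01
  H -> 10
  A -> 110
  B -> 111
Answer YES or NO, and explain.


Checking each pair (does one codeword prefix another?):
  D='0' vs E='01': prefix -- VIOLATION

NO -- this is NOT a valid prefix code. D (0) is a prefix of E (01).


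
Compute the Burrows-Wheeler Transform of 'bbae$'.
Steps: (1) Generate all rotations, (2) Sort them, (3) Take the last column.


Rotations (sorted):
  0: $bbae -> last char: e
  1: ae$bb -> last char: b
  2: bae$b -> last char: b
  3: bbae$ -> last char: $
  4: e$bba -> last char: a


BWT = ebb$a


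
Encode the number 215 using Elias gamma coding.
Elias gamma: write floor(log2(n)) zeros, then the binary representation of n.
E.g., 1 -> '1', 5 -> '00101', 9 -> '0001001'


num_bits = floor(log2(215)) + 1 = 8
leading_zeros = num_bits - 1 = 7
binary(215) = 11010111

Elias gamma(215) = '0000000' + '11010111' = 000000011010111 (15 bits)


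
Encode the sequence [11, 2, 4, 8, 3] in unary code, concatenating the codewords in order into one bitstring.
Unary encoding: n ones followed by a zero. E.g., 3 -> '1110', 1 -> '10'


Encode each number as n ones followed by a terminating 0:
  11 -> 111111111110 (12 bits)
  2 -> 110 (3 bits)
  4 -> 11110 (5 bits)
  8 -> 111111110 (9 bits)
  3 -> 1110 (4 bits)
Total length = 12 + 3 + 5 + 9 + 4 = 33 bits.

Unary([11, 2, 4, 8, 3]) = 111111111110110111101111111101110 (33 bits)


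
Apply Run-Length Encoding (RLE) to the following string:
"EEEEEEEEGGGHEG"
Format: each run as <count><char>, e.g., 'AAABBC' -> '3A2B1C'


Scanning runs left to right:
  i=0: run of 'E' x 8 -> '8E'
  i=8: run of 'G' x 3 -> '3G'
  i=11: run of 'H' x 1 -> '1H'
  i=12: run of 'E' x 1 -> '1E'
  i=13: run of 'G' x 1 -> '1G'

RLE = 8E3G1H1E1G


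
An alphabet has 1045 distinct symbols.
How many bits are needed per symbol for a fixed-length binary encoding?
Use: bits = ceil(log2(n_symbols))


log2(1045) = 10.0293
Bracket: 2^10 = 1024 < 1045 <= 2^11 = 2048
So ceil(log2(1045)) = 11

bits = ceil(log2(1045)) = ceil(10.0293) = 11 bits


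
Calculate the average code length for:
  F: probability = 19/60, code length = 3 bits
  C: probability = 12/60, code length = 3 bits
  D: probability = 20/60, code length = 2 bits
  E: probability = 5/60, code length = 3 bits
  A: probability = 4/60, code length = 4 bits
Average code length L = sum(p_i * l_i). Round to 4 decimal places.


Weighted contributions p_i * l_i:
  F: (19/60) * 3 = 57/60
  C: (12/60) * 3 = 36/60
  D: (20/60) * 2 = 40/60
  E: (5/60) * 3 = 15/60
  A: (4/60) * 4 = 16/60
Sum = (57 + 36 + 40 + 15 + 16)/60 = 164/60

L = 164/60 = 2.7333 bits/symbol


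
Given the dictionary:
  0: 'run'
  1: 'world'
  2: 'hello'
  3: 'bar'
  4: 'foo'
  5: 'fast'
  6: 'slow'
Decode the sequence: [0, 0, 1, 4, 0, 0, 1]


Look up each index in the dictionary:
  0 -> 'run'
  0 -> 'run'
  1 -> 'world'
  4 -> 'foo'
  0 -> 'run'
  0 -> 'run'
  1 -> 'world'

Decoded: "run run world foo run run world"


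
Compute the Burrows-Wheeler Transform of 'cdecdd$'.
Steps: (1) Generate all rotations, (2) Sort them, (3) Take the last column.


Rotations (sorted):
  0: $cdecdd -> last char: d
  1: cdd$cde -> last char: e
  2: cdecdd$ -> last char: $
  3: d$cdecd -> last char: d
  4: dd$cdec -> last char: c
  5: decdd$c -> last char: c
  6: ecdd$cd -> last char: d


BWT = de$dccd


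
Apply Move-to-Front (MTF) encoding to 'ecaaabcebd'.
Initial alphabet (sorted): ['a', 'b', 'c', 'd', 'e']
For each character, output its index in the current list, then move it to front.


MTF encoding:
'e': index 4 in ['a', 'b', 'c', 'd', 'e'] -> ['e', 'a', 'b', 'c', 'd']
'c': index 3 in ['e', 'a', 'b', 'c', 'd'] -> ['c', 'e', 'a', 'b', 'd']
'a': index 2 in ['c', 'e', 'a', 'b', 'd'] -> ['a', 'c', 'e', 'b', 'd']
'a': index 0 in ['a', 'c', 'e', 'b', 'd'] -> ['a', 'c', 'e', 'b', 'd']
'a': index 0 in ['a', 'c', 'e', 'b', 'd'] -> ['a', 'c', 'e', 'b', 'd']
'b': index 3 in ['a', 'c', 'e', 'b', 'd'] -> ['b', 'a', 'c', 'e', 'd']
'c': index 2 in ['b', 'a', 'c', 'e', 'd'] -> ['c', 'b', 'a', 'e', 'd']
'e': index 3 in ['c', 'b', 'a', 'e', 'd'] -> ['e', 'c', 'b', 'a', 'd']
'b': index 2 in ['e', 'c', 'b', 'a', 'd'] -> ['b', 'e', 'c', 'a', 'd']
'd': index 4 in ['b', 'e', 'c', 'a', 'd'] -> ['d', 'b', 'e', 'c', 'a']


Output: [4, 3, 2, 0, 0, 3, 2, 3, 2, 4]


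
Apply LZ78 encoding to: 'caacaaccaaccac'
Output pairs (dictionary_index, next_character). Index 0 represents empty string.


LZ78 encoding steps:
Dictionary: {0: ''}
Step 1: w='' (idx 0), next='c' -> output (0, 'c'), add 'c' as idx 1
Step 2: w='' (idx 0), next='a' -> output (0, 'a'), add 'a' as idx 2
Step 3: w='a' (idx 2), next='c' -> output (2, 'c'), add 'ac' as idx 3
Step 4: w='a' (idx 2), next='a' -> output (2, 'a'), add 'aa' as idx 4
Step 5: w='c' (idx 1), next='c' -> output (1, 'c'), add 'cc' as idx 5
Step 6: w='aa' (idx 4), next='c' -> output (4, 'c'), add 'aac' as idx 6
Step 7: w='c' (idx 1), next='a' -> output (1, 'a'), add 'ca' as idx 7
Step 8: w='c' (idx 1), end of input -> output (1, '')


Encoded: [(0, 'c'), (0, 'a'), (2, 'c'), (2, 'a'), (1, 'c'), (4, 'c'), (1, 'a'), (1, '')]


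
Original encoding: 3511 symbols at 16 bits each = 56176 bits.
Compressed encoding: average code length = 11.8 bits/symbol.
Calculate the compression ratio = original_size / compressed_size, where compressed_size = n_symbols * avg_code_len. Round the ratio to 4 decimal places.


original_size = n_symbols * orig_bits = 3511 * 16 = 56176 bits
compressed_size = n_symbols * avg_code_len = 3511 * 11.8 = 41429.8 bits
ratio = original_size / compressed_size = 56176 / 41429.8 = 1.3559

Compression ratio = 1.3559


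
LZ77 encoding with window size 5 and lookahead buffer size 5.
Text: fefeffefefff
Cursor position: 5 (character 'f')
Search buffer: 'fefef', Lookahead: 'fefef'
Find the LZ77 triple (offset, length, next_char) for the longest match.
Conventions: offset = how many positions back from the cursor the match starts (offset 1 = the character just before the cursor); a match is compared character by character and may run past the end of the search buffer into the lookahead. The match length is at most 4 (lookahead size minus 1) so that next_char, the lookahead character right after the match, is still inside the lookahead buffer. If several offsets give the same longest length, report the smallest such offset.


Try each offset into the search buffer:
  offset=1 (pos 4, char 'f'): match length 1
  offset=2 (pos 3, char 'e'): match length 0
  offset=3 (pos 2, char 'f'): match length 3
  offset=4 (pos 1, char 'e'): match length 0
  offset=5 (pos 0, char 'f'): match length 4
Longest match has length 4 at offset 5.
next_char = character at position 5 + 4 = 9 -> 'f'

Best match: offset=5, length=4 (matching 'fefe' starting at position 0)
LZ77 triple: (5, 4, 'f')


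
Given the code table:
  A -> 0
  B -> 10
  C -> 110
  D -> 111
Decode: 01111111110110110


Decoding:
0 -> A
111 -> D
111 -> D
111 -> D
0 -> A
110 -> C
110 -> C


Result: ADDDACC


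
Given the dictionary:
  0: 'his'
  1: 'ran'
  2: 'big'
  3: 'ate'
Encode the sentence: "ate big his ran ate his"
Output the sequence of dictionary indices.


Look up each word in the dictionary:
  'ate' -> 3
  'big' -> 2
  'his' -> 0
  'ran' -> 1
  'ate' -> 3
  'his' -> 0

Encoded: [3, 2, 0, 1, 3, 0]


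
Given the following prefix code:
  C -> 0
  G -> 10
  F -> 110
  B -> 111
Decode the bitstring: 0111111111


Decoding step by step:
Bits 0 -> C
Bits 111 -> B
Bits 111 -> B
Bits 111 -> B


Decoded message: CBBB


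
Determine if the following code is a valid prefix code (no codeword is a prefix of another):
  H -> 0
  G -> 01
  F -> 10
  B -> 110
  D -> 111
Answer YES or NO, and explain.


Checking each pair (does one codeword prefix another?):
  H='0' vs G='01': prefix -- VIOLATION

NO -- this is NOT a valid prefix code. H (0) is a prefix of G (01).


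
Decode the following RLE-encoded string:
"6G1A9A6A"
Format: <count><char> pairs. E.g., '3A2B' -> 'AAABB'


Expanding each <count><char> pair:
  6G -> 'GGGGGG'
  1A -> 'A'
  9A -> 'AAAAAAAAA'
  6A -> 'AAAAAA'

Decoded = GGGGGGAAAAAAAAAAAAAAAA


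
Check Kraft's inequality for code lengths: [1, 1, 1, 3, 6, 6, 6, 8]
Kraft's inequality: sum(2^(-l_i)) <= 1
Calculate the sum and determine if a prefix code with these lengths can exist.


Sum = 2^(-1) + 2^(-1) + 2^(-1) + 2^(-3) + 2^(-6) + 2^(-6) + 2^(-6) + 2^(-8)
    = 0.5 + 0.5 + 0.5 + 0.125 + 0.015625 + 0.015625 + 0.015625 + 0.00390625
    = 429/256 = 1.67578125
Since 1.67578125 > 1, Kraft's inequality is NOT satisfied.
A prefix code with these lengths CANNOT exist.

Kraft sum = 1.67578125. Not satisfied.


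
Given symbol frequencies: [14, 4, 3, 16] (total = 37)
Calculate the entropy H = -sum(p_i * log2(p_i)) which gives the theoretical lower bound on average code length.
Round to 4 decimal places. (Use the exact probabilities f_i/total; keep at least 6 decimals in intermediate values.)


Per-symbol terms -p_i * log2(p_i) with p_i = f_i/37:
  p = 14/37 = 0.378378: log2(p) = -1.402098, -p*log2(p) = 0.530524
  p = 4/37 = 0.108108: log2(p) = -3.209453, -p*log2(p) = 0.346968
  p = 3/37 = 0.081081: log2(p) = -3.624491, -p*log2(p) = 0.293878
  p = 16/37 = 0.432432: log2(p) = -1.209453, -p*log2(p) = 0.523007
H = 0.530524 + 0.346968 + 0.293878 + 0.523007 = 1.694377

H = 1.6944 bits/symbol


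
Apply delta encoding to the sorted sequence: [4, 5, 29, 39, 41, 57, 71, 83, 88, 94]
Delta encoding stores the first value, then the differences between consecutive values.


First value: 4
Deltas:
  5 - 4 = 1
  29 - 5 = 24
  39 - 29 = 10
  41 - 39 = 2
  57 - 41 = 16
  71 - 57 = 14
  83 - 71 = 12
  88 - 83 = 5
  94 - 88 = 6


Delta encoded: [4, 1, 24, 10, 2, 16, 14, 12, 5, 6]


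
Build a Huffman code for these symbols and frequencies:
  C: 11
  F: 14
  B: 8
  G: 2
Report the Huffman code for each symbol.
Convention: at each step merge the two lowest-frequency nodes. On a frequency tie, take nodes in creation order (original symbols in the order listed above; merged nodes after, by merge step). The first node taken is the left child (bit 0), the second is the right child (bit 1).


Huffman tree construction:
Step 1: Merge G(2) + B(8) = 10
Step 2: Merge (G+B)(10) + C(11) = 21
Step 3: Merge F(14) + ((G+B)+C)(21) = 35
Read each symbol's code off the tree from the root (left child = 0, right child = 1).

Codes:
  C: 11 (length 2)
  F: 0 (length 1)
  B: 101 (length 3)
  G: 100 (length 3)
Average code length: 66/35 = 1.8857 bits/symbol


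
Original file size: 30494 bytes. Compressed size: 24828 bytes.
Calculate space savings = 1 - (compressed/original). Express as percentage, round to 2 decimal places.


ratio = compressed/original = 24828/30494 = 0.814193
savings = 1 - ratio = 1 - 0.814193 = 0.185807
as a percentage: 0.185807 * 100 = 18.58%

Space savings = 1 - 24828/30494 = 18.58%


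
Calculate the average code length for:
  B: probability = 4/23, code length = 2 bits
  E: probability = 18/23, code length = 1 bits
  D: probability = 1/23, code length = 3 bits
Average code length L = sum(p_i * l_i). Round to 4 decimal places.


Weighted contributions p_i * l_i:
  B: (4/23) * 2 = 8/23
  E: (18/23) * 1 = 18/23
  D: (1/23) * 3 = 3/23
Sum = (8 + 18 + 3)/23 = 29/23

L = 29/23 = 1.2609 bits/symbol


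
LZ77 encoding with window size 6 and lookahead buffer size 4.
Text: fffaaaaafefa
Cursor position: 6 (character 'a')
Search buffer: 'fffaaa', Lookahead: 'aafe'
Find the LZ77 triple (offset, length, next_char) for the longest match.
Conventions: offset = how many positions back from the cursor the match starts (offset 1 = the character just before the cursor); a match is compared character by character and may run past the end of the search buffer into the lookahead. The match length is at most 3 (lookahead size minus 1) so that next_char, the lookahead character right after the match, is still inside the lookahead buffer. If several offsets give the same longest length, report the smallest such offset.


Try each offset into the search buffer:
  offset=1 (pos 5, char 'a'): match length 2
  offset=2 (pos 4, char 'a'): match length 2
  offset=3 (pos 3, char 'a'): match length 2
  offset=4 (pos 2, char 'f'): match length 0
  offset=5 (pos 1, char 'f'): match length 0
  offset=6 (pos 0, char 'f'): match length 0
Longest match has length 2, found at offsets 1, 2, 3; take the smallest, offset 1.
next_char = character at position 6 + 2 = 8 -> 'f'

Best match: offset=1, length=2 (matching 'aa' starting at position 5)
LZ77 triple: (1, 2, 'f')


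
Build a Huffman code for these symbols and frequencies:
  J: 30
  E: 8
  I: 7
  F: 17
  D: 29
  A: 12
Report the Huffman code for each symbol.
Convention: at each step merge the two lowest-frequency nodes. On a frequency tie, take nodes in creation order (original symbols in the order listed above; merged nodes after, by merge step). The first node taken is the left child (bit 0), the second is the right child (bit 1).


Huffman tree construction:
Step 1: Merge I(7) + E(8) = 15
Step 2: Merge A(12) + (I+E)(15) = 27
Step 3: Merge F(17) + (A+(I+E))(27) = 44
Step 4: Merge D(29) + J(30) = 59
Step 5: Merge (F+(A+(I+E)))(44) + (D+J)(59) = 103
Read each symbol's code off the tree from the root (left child = 0, right child = 1).

Codes:
  J: 11 (length 2)
  E: 0111 (length 4)
  I: 0110 (length 4)
  F: 00 (length 2)
  D: 10 (length 2)
  A: 010 (length 3)
Average code length: 248/103 = 2.4078 bits/symbol


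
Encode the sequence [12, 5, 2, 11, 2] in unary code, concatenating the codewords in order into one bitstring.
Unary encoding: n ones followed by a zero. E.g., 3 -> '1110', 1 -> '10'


Encode each number as n ones followed by a terminating 0:
  12 -> 1111111111110 (13 bits)
  5 -> 111110 (6 bits)
  2 -> 110 (3 bits)
  11 -> 111111111110 (12 bits)
  2 -> 110 (3 bits)
Total length = 13 + 6 + 3 + 12 + 3 = 37 bits.

Unary([12, 5, 2, 11, 2]) = 1111111111110111110110111111111110110 (37 bits)


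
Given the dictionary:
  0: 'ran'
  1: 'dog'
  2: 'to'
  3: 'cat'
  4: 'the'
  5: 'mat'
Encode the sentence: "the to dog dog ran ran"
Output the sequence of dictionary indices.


Look up each word in the dictionary:
  'the' -> 4
  'to' -> 2
  'dog' -> 1
  'dog' -> 1
  'ran' -> 0
  'ran' -> 0

Encoded: [4, 2, 1, 1, 0, 0]


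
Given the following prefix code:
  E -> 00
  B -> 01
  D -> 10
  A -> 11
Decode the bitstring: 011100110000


Decoding step by step:
Bits 01 -> B
Bits 11 -> A
Bits 00 -> E
Bits 11 -> A
Bits 00 -> E
Bits 00 -> E


Decoded message: BAEAEE


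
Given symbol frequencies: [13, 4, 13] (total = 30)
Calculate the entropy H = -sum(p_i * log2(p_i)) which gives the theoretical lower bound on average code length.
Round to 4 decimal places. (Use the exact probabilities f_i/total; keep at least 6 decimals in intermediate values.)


Per-symbol terms -p_i * log2(p_i) with p_i = f_i/30:
  p = 13/30 = 0.433333: log2(p) = -1.206451, -p*log2(p) = 0.522795
  p = 4/30 = 0.133333: log2(p) = -2.906891, -p*log2(p) = 0.387585
  p = 13/30 = 0.433333: log2(p) = -1.206451, -p*log2(p) = 0.522795
H = 0.522795 + 0.387585 + 0.522795 = 1.433175

H = 1.4332 bits/symbol


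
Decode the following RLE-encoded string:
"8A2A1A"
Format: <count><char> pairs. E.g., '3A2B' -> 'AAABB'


Expanding each <count><char> pair:
  8A -> 'AAAAAAAA'
  2A -> 'AA'
  1A -> 'A'

Decoded = AAAAAAAAAAA


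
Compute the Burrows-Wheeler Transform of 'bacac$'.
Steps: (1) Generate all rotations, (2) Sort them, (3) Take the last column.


Rotations (sorted):
  0: $bacac -> last char: c
  1: ac$bac -> last char: c
  2: acac$b -> last char: b
  3: bacac$ -> last char: $
  4: c$baca -> last char: a
  5: cac$ba -> last char: a


BWT = ccb$aa


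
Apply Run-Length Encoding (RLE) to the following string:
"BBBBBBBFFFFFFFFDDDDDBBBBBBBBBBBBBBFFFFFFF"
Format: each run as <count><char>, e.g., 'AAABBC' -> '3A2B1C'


Scanning runs left to right:
  i=0: run of 'B' x 7 -> '7B'
  i=7: run of 'F' x 8 -> '8F'
  i=15: run of 'D' x 5 -> '5D'
  i=20: run of 'B' x 14 -> '14B'
  i=34: run of 'F' x 7 -> '7F'

RLE = 7B8F5D14B7F


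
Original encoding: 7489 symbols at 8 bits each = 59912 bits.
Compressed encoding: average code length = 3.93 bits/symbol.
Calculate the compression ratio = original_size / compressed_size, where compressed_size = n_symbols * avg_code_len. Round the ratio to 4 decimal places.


original_size = n_symbols * orig_bits = 7489 * 8 = 59912 bits
compressed_size = n_symbols * avg_code_len = 7489 * 3.93 = 29431.77 bits
ratio = original_size / compressed_size = 59912 / 29431.77 = 2.0356

Compression ratio = 2.0356


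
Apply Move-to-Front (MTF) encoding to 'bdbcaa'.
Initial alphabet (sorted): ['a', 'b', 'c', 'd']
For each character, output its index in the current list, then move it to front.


MTF encoding:
'b': index 1 in ['a', 'b', 'c', 'd'] -> ['b', 'a', 'c', 'd']
'd': index 3 in ['b', 'a', 'c', 'd'] -> ['d', 'b', 'a', 'c']
'b': index 1 in ['d', 'b', 'a', 'c'] -> ['b', 'd', 'a', 'c']
'c': index 3 in ['b', 'd', 'a', 'c'] -> ['c', 'b', 'd', 'a']
'a': index 3 in ['c', 'b', 'd', 'a'] -> ['a', 'c', 'b', 'd']
'a': index 0 in ['a', 'c', 'b', 'd'] -> ['a', 'c', 'b', 'd']


Output: [1, 3, 1, 3, 3, 0]


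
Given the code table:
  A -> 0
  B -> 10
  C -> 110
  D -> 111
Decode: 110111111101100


Decoding:
110 -> C
111 -> D
111 -> D
10 -> B
110 -> C
0 -> A


Result: CDDBCA


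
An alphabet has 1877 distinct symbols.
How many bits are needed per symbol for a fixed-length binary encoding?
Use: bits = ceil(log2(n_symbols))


log2(1877) = 10.8742
Bracket: 2^10 = 1024 < 1877 <= 2^11 = 2048
So ceil(log2(1877)) = 11

bits = ceil(log2(1877)) = ceil(10.8742) = 11 bits


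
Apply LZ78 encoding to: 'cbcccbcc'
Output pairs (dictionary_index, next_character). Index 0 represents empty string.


LZ78 encoding steps:
Dictionary: {0: ''}
Step 1: w='' (idx 0), next='c' -> output (0, 'c'), add 'c' as idx 1
Step 2: w='' (idx 0), next='b' -> output (0, 'b'), add 'b' as idx 2
Step 3: w='c' (idx 1), next='c' -> output (1, 'c'), add 'cc' as idx 3
Step 4: w='c' (idx 1), next='b' -> output (1, 'b'), add 'cb' as idx 4
Step 5: w='cc' (idx 3), end of input -> output (3, '')


Encoded: [(0, 'c'), (0, 'b'), (1, 'c'), (1, 'b'), (3, '')]


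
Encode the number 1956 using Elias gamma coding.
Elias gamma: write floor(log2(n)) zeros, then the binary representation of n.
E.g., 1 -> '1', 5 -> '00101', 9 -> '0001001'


num_bits = floor(log2(1956)) + 1 = 11
leading_zeros = num_bits - 1 = 10
binary(1956) = 11110100100

Elias gamma(1956) = '0000000000' + '11110100100' = 000000000011110100100 (21 bits)


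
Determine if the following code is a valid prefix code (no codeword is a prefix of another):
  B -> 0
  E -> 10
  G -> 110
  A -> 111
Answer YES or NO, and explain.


Checking each pair (does one codeword prefix another?):
  B='0' vs E='10': no prefix
  B='0' vs G='110': no prefix
  B='0' vs A='111': no prefix
  E='10' vs B='0': no prefix
  E='10' vs G='110': no prefix
  E='10' vs A='111': no prefix
  G='110' vs B='0': no prefix
  G='110' vs E='10': no prefix
  G='110' vs A='111': no prefix
  A='111' vs B='0': no prefix
  A='111' vs E='10': no prefix
  A='111' vs G='110': no prefix
No violation found over all pairs.

YES -- this is a valid prefix code. No codeword is a prefix of any other codeword.


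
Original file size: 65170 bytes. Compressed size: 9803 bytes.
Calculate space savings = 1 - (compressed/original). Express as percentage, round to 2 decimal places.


ratio = compressed/original = 9803/65170 = 0.150422
savings = 1 - ratio = 1 - 0.150422 = 0.849578
as a percentage: 0.849578 * 100 = 84.96%

Space savings = 1 - 9803/65170 = 84.96%


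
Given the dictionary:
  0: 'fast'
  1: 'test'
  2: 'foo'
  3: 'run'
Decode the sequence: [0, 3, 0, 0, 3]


Look up each index in the dictionary:
  0 -> 'fast'
  3 -> 'run'
  0 -> 'fast'
  0 -> 'fast'
  3 -> 'run'

Decoded: "fast run fast fast run"


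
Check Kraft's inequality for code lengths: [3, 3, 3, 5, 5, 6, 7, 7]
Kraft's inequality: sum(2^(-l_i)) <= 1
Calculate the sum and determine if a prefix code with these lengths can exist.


Sum = 2^(-3) + 2^(-3) + 2^(-3) + 2^(-5) + 2^(-5) + 2^(-6) + 2^(-7) + 2^(-7)
    = 0.125 + 0.125 + 0.125 + 0.03125 + 0.03125 + 0.015625 + 0.0078125 + 0.0078125
    = 60/128 = 0.46875
Since 0.46875 <= 1, Kraft's inequality IS satisfied.
A prefix code with these lengths CAN exist.

Kraft sum = 0.46875. Satisfied.


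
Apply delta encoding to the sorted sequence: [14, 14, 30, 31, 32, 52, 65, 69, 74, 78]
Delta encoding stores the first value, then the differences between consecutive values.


First value: 14
Deltas:
  14 - 14 = 0
  30 - 14 = 16
  31 - 30 = 1
  32 - 31 = 1
  52 - 32 = 20
  65 - 52 = 13
  69 - 65 = 4
  74 - 69 = 5
  78 - 74 = 4


Delta encoded: [14, 0, 16, 1, 1, 20, 13, 4, 5, 4]


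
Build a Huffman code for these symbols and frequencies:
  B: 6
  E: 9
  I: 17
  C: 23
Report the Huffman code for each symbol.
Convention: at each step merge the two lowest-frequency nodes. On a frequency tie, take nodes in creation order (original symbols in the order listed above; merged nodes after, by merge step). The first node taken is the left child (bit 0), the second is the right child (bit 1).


Huffman tree construction:
Step 1: Merge B(6) + E(9) = 15
Step 2: Merge (B+E)(15) + I(17) = 32
Step 3: Merge C(23) + ((B+E)+I)(32) = 55
Read each symbol's code off the tree from the root (left child = 0, right child = 1).

Codes:
  B: 100 (length 3)
  E: 101 (length 3)
  I: 11 (length 2)
  C: 0 (length 1)
Average code length: 102/55 = 1.8545 bits/symbol


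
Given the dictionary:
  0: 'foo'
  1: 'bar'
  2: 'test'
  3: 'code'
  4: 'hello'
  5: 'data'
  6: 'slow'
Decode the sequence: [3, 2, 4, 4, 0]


Look up each index in the dictionary:
  3 -> 'code'
  2 -> 'test'
  4 -> 'hello'
  4 -> 'hello'
  0 -> 'foo'

Decoded: "code test hello hello foo"


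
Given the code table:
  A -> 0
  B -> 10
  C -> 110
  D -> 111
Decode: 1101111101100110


Decoding:
110 -> C
111 -> D
110 -> C
110 -> C
0 -> A
110 -> C


Result: CDCCAC


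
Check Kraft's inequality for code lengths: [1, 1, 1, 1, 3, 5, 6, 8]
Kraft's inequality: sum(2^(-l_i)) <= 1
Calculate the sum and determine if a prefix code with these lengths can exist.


Sum = 2^(-1) + 2^(-1) + 2^(-1) + 2^(-1) + 2^(-3) + 2^(-5) + 2^(-6) + 2^(-8)
    = 0.5 + 0.5 + 0.5 + 0.5 + 0.125 + 0.03125 + 0.015625 + 0.00390625
    = 557/256 = 2.17578125
Since 2.17578125 > 1, Kraft's inequality is NOT satisfied.
A prefix code with these lengths CANNOT exist.

Kraft sum = 2.17578125. Not satisfied.


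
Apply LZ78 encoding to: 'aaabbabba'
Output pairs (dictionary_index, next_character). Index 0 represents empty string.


LZ78 encoding steps:
Dictionary: {0: ''}
Step 1: w='' (idx 0), next='a' -> output (0, 'a'), add 'a' as idx 1
Step 2: w='a' (idx 1), next='a' -> output (1, 'a'), add 'aa' as idx 2
Step 3: w='' (idx 0), next='b' -> output (0, 'b'), add 'b' as idx 3
Step 4: w='b' (idx 3), next='a' -> output (3, 'a'), add 'ba' as idx 4
Step 5: w='b' (idx 3), next='b' -> output (3, 'b'), add 'bb' as idx 5
Step 6: w='a' (idx 1), end of input -> output (1, '')


Encoded: [(0, 'a'), (1, 'a'), (0, 'b'), (3, 'a'), (3, 'b'), (1, '')]


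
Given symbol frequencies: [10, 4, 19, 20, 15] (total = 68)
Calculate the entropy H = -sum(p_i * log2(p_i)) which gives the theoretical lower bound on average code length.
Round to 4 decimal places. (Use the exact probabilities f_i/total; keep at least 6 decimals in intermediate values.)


Per-symbol terms -p_i * log2(p_i) with p_i = f_i/68:
  p = 10/68 = 0.147059: log2(p) = -2.765535, -p*log2(p) = 0.406696
  p = 4/68 = 0.058824: log2(p) = -4.087463, -p*log2(p) = 0.240439
  p = 19/68 = 0.279412: log2(p) = -1.839535, -p*log2(p) = 0.513988
  p = 20/68 = 0.294118: log2(p) = -1.765535, -p*log2(p) = 0.519275
  p = 15/68 = 0.220588: log2(p) = -2.180572, -p*log2(p) = 0.481009
H = 0.406696 + 0.240439 + 0.513988 + 0.519275 + 0.481009 = 2.161407

H = 2.1614 bits/symbol


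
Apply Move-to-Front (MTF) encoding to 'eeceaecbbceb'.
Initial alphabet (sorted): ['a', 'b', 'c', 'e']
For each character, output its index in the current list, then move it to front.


MTF encoding:
'e': index 3 in ['a', 'b', 'c', 'e'] -> ['e', 'a', 'b', 'c']
'e': index 0 in ['e', 'a', 'b', 'c'] -> ['e', 'a', 'b', 'c']
'c': index 3 in ['e', 'a', 'b', 'c'] -> ['c', 'e', 'a', 'b']
'e': index 1 in ['c', 'e', 'a', 'b'] -> ['e', 'c', 'a', 'b']
'a': index 2 in ['e', 'c', 'a', 'b'] -> ['a', 'e', 'c', 'b']
'e': index 1 in ['a', 'e', 'c', 'b'] -> ['e', 'a', 'c', 'b']
'c': index 2 in ['e', 'a', 'c', 'b'] -> ['c', 'e', 'a', 'b']
'b': index 3 in ['c', 'e', 'a', 'b'] -> ['b', 'c', 'e', 'a']
'b': index 0 in ['b', 'c', 'e', 'a'] -> ['b', 'c', 'e', 'a']
'c': index 1 in ['b', 'c', 'e', 'a'] -> ['c', 'b', 'e', 'a']
'e': index 2 in ['c', 'b', 'e', 'a'] -> ['e', 'c', 'b', 'a']
'b': index 2 in ['e', 'c', 'b', 'a'] -> ['b', 'e', 'c', 'a']


Output: [3, 0, 3, 1, 2, 1, 2, 3, 0, 1, 2, 2]


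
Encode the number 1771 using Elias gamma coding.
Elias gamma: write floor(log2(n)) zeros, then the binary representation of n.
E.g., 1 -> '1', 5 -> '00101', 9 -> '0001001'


num_bits = floor(log2(1771)) + 1 = 11
leading_zeros = num_bits - 1 = 10
binary(1771) = 11011101011

Elias gamma(1771) = '0000000000' + '11011101011' = 000000000011011101011 (21 bits)


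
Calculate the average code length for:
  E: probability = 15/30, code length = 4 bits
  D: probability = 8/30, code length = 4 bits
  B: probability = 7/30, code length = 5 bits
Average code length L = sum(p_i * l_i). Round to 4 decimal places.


Weighted contributions p_i * l_i:
  E: (15/30) * 4 = 60/30
  D: (8/30) * 4 = 32/30
  B: (7/30) * 5 = 35/30
Sum = (60 + 32 + 35)/30 = 127/30

L = 127/30 = 4.2333 bits/symbol


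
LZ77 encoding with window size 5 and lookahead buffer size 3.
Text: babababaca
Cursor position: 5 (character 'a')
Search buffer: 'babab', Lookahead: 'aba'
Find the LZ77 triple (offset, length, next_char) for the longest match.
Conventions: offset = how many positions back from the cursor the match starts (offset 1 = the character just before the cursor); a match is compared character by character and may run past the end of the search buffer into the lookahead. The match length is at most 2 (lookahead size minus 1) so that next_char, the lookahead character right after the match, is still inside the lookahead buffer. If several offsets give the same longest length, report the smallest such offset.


Try each offset into the search buffer:
  offset=1 (pos 4, char 'b'): match length 0
  offset=2 (pos 3, char 'a'): match length 2
  offset=3 (pos 2, char 'b'): match length 0
  offset=4 (pos 1, char 'a'): match length 2
  offset=5 (pos 0, char 'b'): match length 0
Longest match has length 2, found at offsets 2, 4; take the smallest, offset 2.
next_char = character at position 5 + 2 = 7 -> 'a'

Best match: offset=2, length=2 (matching 'ab' starting at position 3)
LZ77 triple: (2, 2, 'a')


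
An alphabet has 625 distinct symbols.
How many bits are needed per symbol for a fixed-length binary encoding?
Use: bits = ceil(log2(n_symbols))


log2(625) = 9.2877
Bracket: 2^9 = 512 < 625 <= 2^10 = 1024
So ceil(log2(625)) = 10

bits = ceil(log2(625)) = ceil(9.2877) = 10 bits


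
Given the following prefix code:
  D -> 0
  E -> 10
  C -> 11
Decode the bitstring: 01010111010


Decoding step by step:
Bits 0 -> D
Bits 10 -> E
Bits 10 -> E
Bits 11 -> C
Bits 10 -> E
Bits 10 -> E


Decoded message: DEECEE


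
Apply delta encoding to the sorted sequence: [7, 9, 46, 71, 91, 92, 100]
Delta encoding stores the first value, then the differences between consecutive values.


First value: 7
Deltas:
  9 - 7 = 2
  46 - 9 = 37
  71 - 46 = 25
  91 - 71 = 20
  92 - 91 = 1
  100 - 92 = 8


Delta encoded: [7, 2, 37, 25, 20, 1, 8]


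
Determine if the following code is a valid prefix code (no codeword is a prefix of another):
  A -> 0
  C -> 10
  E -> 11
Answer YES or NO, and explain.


Checking each pair (does one codeword prefix another?):
  A='0' vs C='10': no prefix
  A='0' vs E='11': no prefix
  C='10' vs A='0': no prefix
  C='10' vs E='11': no prefix
  E='11' vs A='0': no prefix
  E='11' vs C='10': no prefix
No violation found over all pairs.

YES -- this is a valid prefix code. No codeword is a prefix of any other codeword.


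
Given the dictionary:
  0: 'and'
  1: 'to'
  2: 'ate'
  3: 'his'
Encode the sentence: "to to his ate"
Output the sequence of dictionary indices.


Look up each word in the dictionary:
  'to' -> 1
  'to' -> 1
  'his' -> 3
  'ate' -> 2

Encoded: [1, 1, 3, 2]


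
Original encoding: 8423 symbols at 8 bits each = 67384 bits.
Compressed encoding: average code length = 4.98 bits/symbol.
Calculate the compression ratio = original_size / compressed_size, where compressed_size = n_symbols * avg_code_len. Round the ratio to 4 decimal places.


original_size = n_symbols * orig_bits = 8423 * 8 = 67384 bits
compressed_size = n_symbols * avg_code_len = 8423 * 4.98 = 41946.54 bits
ratio = original_size / compressed_size = 67384 / 41946.54 = 1.6064

Compression ratio = 1.6064


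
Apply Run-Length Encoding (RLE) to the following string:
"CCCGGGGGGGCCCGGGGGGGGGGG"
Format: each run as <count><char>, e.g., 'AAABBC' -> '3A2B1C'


Scanning runs left to right:
  i=0: run of 'C' x 3 -> '3C'
  i=3: run of 'G' x 7 -> '7G'
  i=10: run of 'C' x 3 -> '3C'
  i=13: run of 'G' x 11 -> '11G'

RLE = 3C7G3C11G


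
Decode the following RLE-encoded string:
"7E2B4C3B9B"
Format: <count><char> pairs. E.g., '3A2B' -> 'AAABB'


Expanding each <count><char> pair:
  7E -> 'EEEEEEE'
  2B -> 'BB'
  4C -> 'CCCC'
  3B -> 'BBB'
  9B -> 'BBBBBBBBB'

Decoded = EEEEEEEBBCCCCBBBBBBBBBBBB


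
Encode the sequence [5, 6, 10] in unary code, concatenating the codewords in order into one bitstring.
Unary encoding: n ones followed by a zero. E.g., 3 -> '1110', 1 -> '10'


Encode each number as n ones followed by a terminating 0:
  5 -> 111110 (6 bits)
  6 -> 1111110 (7 bits)
  10 -> 11111111110 (11 bits)
Total length = 6 + 7 + 11 = 24 bits.

Unary([5, 6, 10]) = 111110111111011111111110 (24 bits)


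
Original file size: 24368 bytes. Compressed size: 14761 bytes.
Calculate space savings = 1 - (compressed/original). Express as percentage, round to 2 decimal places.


ratio = compressed/original = 14761/24368 = 0.605753
savings = 1 - ratio = 1 - 0.605753 = 0.394247
as a percentage: 0.394247 * 100 = 39.42%

Space savings = 1 - 14761/24368 = 39.42%


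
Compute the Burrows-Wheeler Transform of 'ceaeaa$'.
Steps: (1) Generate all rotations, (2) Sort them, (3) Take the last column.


Rotations (sorted):
  0: $ceaeaa -> last char: a
  1: a$ceaea -> last char: a
  2: aa$ceae -> last char: e
  3: aeaa$ce -> last char: e
  4: ceaeaa$ -> last char: $
  5: eaa$cea -> last char: a
  6: eaeaa$c -> last char: c


BWT = aaee$ac


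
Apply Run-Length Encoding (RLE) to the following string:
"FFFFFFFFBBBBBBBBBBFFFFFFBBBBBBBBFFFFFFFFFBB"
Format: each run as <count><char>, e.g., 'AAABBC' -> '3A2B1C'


Scanning runs left to right:
  i=0: run of 'F' x 8 -> '8F'
  i=8: run of 'B' x 10 -> '10B'
  i=18: run of 'F' x 6 -> '6F'
  i=24: run of 'B' x 8 -> '8B'
  i=32: run of 'F' x 9 -> '9F'
  i=41: run of 'B' x 2 -> '2B'

RLE = 8F10B6F8B9F2B


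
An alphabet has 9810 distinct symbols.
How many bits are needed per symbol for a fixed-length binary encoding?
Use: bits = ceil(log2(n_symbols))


log2(9810) = 13.26
Bracket: 2^13 = 8192 < 9810 <= 2^14 = 16384
So ceil(log2(9810)) = 14

bits = ceil(log2(9810)) = ceil(13.26) = 14 bits


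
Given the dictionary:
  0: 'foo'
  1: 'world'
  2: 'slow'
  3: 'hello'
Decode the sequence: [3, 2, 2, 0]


Look up each index in the dictionary:
  3 -> 'hello'
  2 -> 'slow'
  2 -> 'slow'
  0 -> 'foo'

Decoded: "hello slow slow foo"


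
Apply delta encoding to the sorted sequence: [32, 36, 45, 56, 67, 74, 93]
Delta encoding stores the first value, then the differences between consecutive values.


First value: 32
Deltas:
  36 - 32 = 4
  45 - 36 = 9
  56 - 45 = 11
  67 - 56 = 11
  74 - 67 = 7
  93 - 74 = 19


Delta encoded: [32, 4, 9, 11, 11, 7, 19]


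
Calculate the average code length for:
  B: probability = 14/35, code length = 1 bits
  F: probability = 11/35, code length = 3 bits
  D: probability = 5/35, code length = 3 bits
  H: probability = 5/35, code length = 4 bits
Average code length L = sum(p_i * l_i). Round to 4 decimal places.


Weighted contributions p_i * l_i:
  B: (14/35) * 1 = 14/35
  F: (11/35) * 3 = 33/35
  D: (5/35) * 3 = 15/35
  H: (5/35) * 4 = 20/35
Sum = (14 + 33 + 15 + 20)/35 = 82/35

L = 82/35 = 2.3429 bits/symbol


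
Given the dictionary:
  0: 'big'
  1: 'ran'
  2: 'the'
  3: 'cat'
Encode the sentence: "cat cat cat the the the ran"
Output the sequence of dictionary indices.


Look up each word in the dictionary:
  'cat' -> 3
  'cat' -> 3
  'cat' -> 3
  'the' -> 2
  'the' -> 2
  'the' -> 2
  'ran' -> 1

Encoded: [3, 3, 3, 2, 2, 2, 1]


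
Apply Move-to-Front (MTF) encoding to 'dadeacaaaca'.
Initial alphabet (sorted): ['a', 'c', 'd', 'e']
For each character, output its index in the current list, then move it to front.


MTF encoding:
'd': index 2 in ['a', 'c', 'd', 'e'] -> ['d', 'a', 'c', 'e']
'a': index 1 in ['d', 'a', 'c', 'e'] -> ['a', 'd', 'c', 'e']
'd': index 1 in ['a', 'd', 'c', 'e'] -> ['d', 'a', 'c', 'e']
'e': index 3 in ['d', 'a', 'c', 'e'] -> ['e', 'd', 'a', 'c']
'a': index 2 in ['e', 'd', 'a', 'c'] -> ['a', 'e', 'd', 'c']
'c': index 3 in ['a', 'e', 'd', 'c'] -> ['c', 'a', 'e', 'd']
'a': index 1 in ['c', 'a', 'e', 'd'] -> ['a', 'c', 'e', 'd']
'a': index 0 in ['a', 'c', 'e', 'd'] -> ['a', 'c', 'e', 'd']
'a': index 0 in ['a', 'c', 'e', 'd'] -> ['a', 'c', 'e', 'd']
'c': index 1 in ['a', 'c', 'e', 'd'] -> ['c', 'a', 'e', 'd']
'a': index 1 in ['c', 'a', 'e', 'd'] -> ['a', 'c', 'e', 'd']


Output: [2, 1, 1, 3, 2, 3, 1, 0, 0, 1, 1]


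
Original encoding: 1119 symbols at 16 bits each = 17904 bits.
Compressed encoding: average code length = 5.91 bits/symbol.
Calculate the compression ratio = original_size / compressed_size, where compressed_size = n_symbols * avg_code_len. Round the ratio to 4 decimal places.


original_size = n_symbols * orig_bits = 1119 * 16 = 17904 bits
compressed_size = n_symbols * avg_code_len = 1119 * 5.91 = 6613.29 bits
ratio = original_size / compressed_size = 17904 / 6613.29 = 2.7073

Compression ratio = 2.7073


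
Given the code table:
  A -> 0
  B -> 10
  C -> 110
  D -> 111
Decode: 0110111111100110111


Decoding:
0 -> A
110 -> C
111 -> D
111 -> D
10 -> B
0 -> A
110 -> C
111 -> D


Result: ACDDBACD


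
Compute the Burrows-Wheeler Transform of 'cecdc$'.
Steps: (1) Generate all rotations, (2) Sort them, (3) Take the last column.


Rotations (sorted):
  0: $cecdc -> last char: c
  1: c$cecd -> last char: d
  2: cdc$ce -> last char: e
  3: cecdc$ -> last char: $
  4: dc$cec -> last char: c
  5: ecdc$c -> last char: c


BWT = cde$cc
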